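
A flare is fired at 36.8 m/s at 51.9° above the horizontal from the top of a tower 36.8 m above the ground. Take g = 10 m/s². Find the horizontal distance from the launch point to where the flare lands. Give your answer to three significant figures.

156 m

Components: v_x = 36.8 cos 51.9° = 22.71 m/s, v_y = 36.8 sin 51.9° = 28.96 m/s.
Vertical: 0 = 36.8 + 28.96 t − ½(10) t² ⇒ 5.000 t² − 28.96 t − 36.8 = 0.
t = [28.96 + √(838.7 + 736.0)] / 10.00 = 6.864 s.
Horizontal: R = v_x · t = 22.71 × 6.864 = 156 m.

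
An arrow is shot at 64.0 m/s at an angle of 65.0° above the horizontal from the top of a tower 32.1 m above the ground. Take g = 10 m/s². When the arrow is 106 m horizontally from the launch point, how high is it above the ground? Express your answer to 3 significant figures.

v_x = 64.0 cos 65.0° = 27.05 m/s, v_y0 = 64.0 sin 65.0° = 58.00 m/s.
Time to reach x = 106 m: t = x / v_x = 106 / 27.05 = 3.919 s.
y = 32.1 + v_y0 t − ½ g t² = 32.1 + 58.00×3.919 − 5.000×3.919² = 183 m.

183 m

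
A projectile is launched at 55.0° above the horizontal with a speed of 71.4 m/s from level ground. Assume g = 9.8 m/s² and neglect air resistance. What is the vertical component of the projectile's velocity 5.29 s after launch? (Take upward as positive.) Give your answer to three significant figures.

Initial vertical component: v_y0 = 71.4 sin 55.0° = 58.49 m/s.
v_y(t) = v_y0 − g t = 58.49 − 9.8 × 5.29 = 6.65 m/s.

6.65 m/s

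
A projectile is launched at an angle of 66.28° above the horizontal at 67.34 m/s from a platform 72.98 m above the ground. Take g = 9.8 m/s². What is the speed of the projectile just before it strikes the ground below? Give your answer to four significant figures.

v_x = 67.34 cos 66.28° = 27.089 m/s is unchanged throughout.
For the vertical component, v_y² = v_y0² + 2 g h = (61.651)² + 2×9.8×72.98 = 5231.3, so |v_y| = 72.328 m/s.
Impact speed = √(v_x² + v_y²) = √(733.81 + 5231.3) = 77.23 m/s.

77.23 m/s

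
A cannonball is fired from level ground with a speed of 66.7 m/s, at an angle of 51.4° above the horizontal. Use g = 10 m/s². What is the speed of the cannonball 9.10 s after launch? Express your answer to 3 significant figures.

56.9 m/s

v_x = 66.7 cos 51.4° = 41.61 m/s (constant).
v_y(t) = 66.7 sin 51.4° − g t = 52.13 − 10 × 9.10 = -38.87 m/s.
Speed = √(v_x² + v_y²) = √(1731 + 1511) = 56.9 m/s.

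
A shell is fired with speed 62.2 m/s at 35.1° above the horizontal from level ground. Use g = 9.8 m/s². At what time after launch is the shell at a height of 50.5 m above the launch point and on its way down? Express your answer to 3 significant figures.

5.39 s

v_y0 = 62.2 sin 35.1° = 35.77 m/s.
Set y = v_y0 t − ½ g t² = 50.5: 4.900 t² − 35.77 t + 50.5 = 0.
t = [35.77 ± √(1279 − 989.8)] / 9.8 = (35.77 ± 17.01) / 9.8, giving t = 1.91 s or t = 5.39 s.
On the way down corresponds to the larger root: t = 5.39 s.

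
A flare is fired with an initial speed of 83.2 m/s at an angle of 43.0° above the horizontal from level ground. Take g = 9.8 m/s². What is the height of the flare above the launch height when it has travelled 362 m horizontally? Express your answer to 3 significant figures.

164 m

v_x = 83.2 cos 43.0° = 60.85 m/s, v_y0 = 83.2 sin 43.0° = 56.74 m/s.
Time to reach x = 362 m: t = x / v_x = 362 / 60.85 = 5.949 s.
y = v_y0 t − ½ g t² = 56.74×5.949 − 4.900×5.949² = 164 m.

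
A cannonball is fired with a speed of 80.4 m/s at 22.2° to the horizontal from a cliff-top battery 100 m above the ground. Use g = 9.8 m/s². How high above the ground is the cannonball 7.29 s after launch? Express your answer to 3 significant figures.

v_y0 = 80.4 sin 22.2° = 30.38 m/s.
y(t) = 100 + v_y0 t − ½ g t² = 100 + 30.38×7.29 − ½×9.8×7.29² = 61.1 m.

61.1 m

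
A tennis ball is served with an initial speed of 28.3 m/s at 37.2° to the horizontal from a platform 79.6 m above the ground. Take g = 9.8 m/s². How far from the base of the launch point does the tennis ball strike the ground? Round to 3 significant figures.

138 m

Components: v_x = 28.3 cos 37.2° = 22.54 m/s, v_y = 28.3 sin 37.2° = 17.11 m/s.
Vertical: 0 = 79.6 + 17.11 t − ½(9.8) t² ⇒ 4.900 t² − 17.11 t − 79.6 = 0.
t = [17.11 + √(292.8 + 1560)] / 9.800 = 6.138 s.
Horizontal: R = v_x · t = 22.54 × 6.138 = 138 m.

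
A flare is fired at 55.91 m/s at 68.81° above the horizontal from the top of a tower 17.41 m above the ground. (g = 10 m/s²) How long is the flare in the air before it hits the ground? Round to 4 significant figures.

10.75 s

Vertical component: v_y = 55.91 sin 68.81° = 52.130 m/s.
Taking up as positive with launch at y = 17.41 m, landing at y = 0: 0 = 17.41 + 52.130 t − ½(10) t².
Solving 5.000 t² − 52.130 t − 17.41 = 0 gives t = [52.130 + √(52.130² + 4·5.000·17.41)] / 10.00 = 10.75 s.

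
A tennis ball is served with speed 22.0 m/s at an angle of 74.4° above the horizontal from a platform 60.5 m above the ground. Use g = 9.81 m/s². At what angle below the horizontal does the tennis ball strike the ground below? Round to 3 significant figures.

v_x = 22.0 cos 74.4° = 5.916 m/s.
At impact |v_y| = √(v_y0² + 2 g h) = √(21.19² + 2×9.81×60.5) = 40.45 m/s.
Angle below horizontal = arctan(|v_y| / v_x) = arctan(40.45 / 5.916) = 81.7°.

81.7°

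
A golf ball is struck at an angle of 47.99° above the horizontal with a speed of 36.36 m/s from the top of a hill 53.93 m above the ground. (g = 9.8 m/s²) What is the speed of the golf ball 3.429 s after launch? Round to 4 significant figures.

25.21 m/s

v_x = 36.36 cos 47.99° = 24.334 m/s (constant).
v_y(t) = 36.36 sin 47.99° − g t = 27.016 − 9.8 × 3.429 = -6.5882 m/s.
Speed = √(v_x² + v_y²) = √(592.14 + 43.404) = 25.21 m/s.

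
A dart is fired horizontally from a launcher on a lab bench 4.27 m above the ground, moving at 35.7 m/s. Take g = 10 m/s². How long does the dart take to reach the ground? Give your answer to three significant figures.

The horizontal speed doesn't affect the fall. With v_y0 = 0, h = ½ g t².
t = √(2 × 4.27 / 10) = √0.8540 = 0.924 s.

0.924 s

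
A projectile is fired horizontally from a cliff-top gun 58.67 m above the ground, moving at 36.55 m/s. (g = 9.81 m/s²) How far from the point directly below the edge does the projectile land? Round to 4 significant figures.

126.4 m

Initial vertical velocity is zero, so the fall time comes from h = ½ g t²: t = √(2 × 58.67 / 9.81) = 3.4585 s.
Horizontal motion is uniform at 36.55 m/s, so x = 36.55 × 3.4585 = 126.4 m.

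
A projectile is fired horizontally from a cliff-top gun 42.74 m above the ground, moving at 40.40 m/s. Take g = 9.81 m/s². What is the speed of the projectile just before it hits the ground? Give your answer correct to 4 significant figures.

Fall time: t = √(2 × 42.74 / 9.81) = 2.9519 s.
At impact: v_x = 40.40 m/s (unchanged), v_y = g t = 9.81 × 2.9519 = 28.958 m/s.
Speed = √(v_x² + v_y²) = √(1632.2 + 838.57) = 49.71 m/s.

49.71 m/s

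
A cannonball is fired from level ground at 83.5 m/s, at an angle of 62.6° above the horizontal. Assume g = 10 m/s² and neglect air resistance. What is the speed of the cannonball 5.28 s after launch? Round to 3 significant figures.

44.0 m/s

v_x = 83.5 cos 62.6° = 38.43 m/s (constant).
v_y(t) = 83.5 sin 62.6° − g t = 74.13 − 10 × 5.28 = 21.33 m/s.
Speed = √(v_x² + v_y²) = √(1477 + 455.0) = 44.0 m/s.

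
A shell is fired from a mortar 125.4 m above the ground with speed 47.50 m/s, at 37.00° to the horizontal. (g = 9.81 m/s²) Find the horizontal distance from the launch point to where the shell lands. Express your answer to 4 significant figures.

Components: v_x = 47.50 cos 37.00° = 37.935 m/s, v_y = 47.50 sin 37.00° = 28.586 m/s.
Vertical: 0 = 125.4 + 28.586 t − ½(9.81) t² ⇒ 4.905 t² − 28.586 t − 125.4 = 0.
t = [28.586 + √(817.16 + 2460.3)] / 9.810 = 8.7498 s.
Horizontal: R = v_x · t = 37.935 × 8.7498 = 331.9 m.

331.9 m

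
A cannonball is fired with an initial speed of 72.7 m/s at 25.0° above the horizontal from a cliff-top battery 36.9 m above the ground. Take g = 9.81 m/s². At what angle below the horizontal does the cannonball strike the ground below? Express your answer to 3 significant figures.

31.8°

v_x = 72.7 cos 25.0° = 65.89 m/s.
At impact |v_y| = √(v_y0² + 2 g h) = √(30.72² + 2×9.81×36.9) = 40.84 m/s.
Angle below horizontal = arctan(|v_y| / v_x) = arctan(40.84 / 65.89) = 31.8°.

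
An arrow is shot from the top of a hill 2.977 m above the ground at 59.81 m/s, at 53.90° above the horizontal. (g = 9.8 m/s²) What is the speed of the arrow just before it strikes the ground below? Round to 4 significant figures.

60.30 m/s

v_x = 59.81 cos 53.90° = 35.240 m/s is unchanged throughout.
For the vertical component, v_y² = v_y0² + 2 g h = (48.326)² + 2×9.8×2.977 = 2393.8, so |v_y| = 48.926 m/s.
Impact speed = √(v_x² + v_y²) = √(1241.9 + 2393.8) = 60.30 m/s.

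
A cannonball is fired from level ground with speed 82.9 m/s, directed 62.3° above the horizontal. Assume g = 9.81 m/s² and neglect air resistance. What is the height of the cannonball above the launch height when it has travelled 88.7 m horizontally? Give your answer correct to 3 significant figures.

v_x = 82.9 cos 62.3° = 38.54 m/s, v_y0 = 82.9 sin 62.3° = 73.40 m/s.
Time to reach x = 88.7 m: t = x / v_x = 88.7 / 38.54 = 2.302 s.
y = v_y0 t − ½ g t² = 73.40×2.302 − 4.905×2.302² = 143 m.

143 m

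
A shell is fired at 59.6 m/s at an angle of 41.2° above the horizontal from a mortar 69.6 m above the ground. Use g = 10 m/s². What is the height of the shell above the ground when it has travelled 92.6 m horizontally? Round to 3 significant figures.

v_x = 59.6 cos 41.2° = 44.84 m/s, v_y0 = 59.6 sin 41.2° = 39.26 m/s.
Time to reach x = 92.6 m: t = x / v_x = 92.6 / 44.84 = 2.065 s.
y = 69.6 + v_y0 t − ½ g t² = 69.6 + 39.26×2.065 − 5.000×2.065² = 129 m.

129 m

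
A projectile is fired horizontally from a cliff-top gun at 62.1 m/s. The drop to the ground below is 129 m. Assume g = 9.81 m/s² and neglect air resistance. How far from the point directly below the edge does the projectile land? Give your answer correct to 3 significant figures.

318 m

Initial vertical velocity is zero, so the fall time comes from h = ½ g t²: t = √(2 × 129 / 9.81) = 5.128 s.
Horizontal motion is uniform at 62.1 m/s, so x = 62.1 × 5.128 = 318 m.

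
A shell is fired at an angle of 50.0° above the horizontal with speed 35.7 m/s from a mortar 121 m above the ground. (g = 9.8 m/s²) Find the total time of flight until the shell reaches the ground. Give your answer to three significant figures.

8.49 s

Vertical component: v_y = 35.7 sin 50.0° = 27.35 m/s.
Taking up as positive with launch at y = 121 m, landing at y = 0: 0 = 121 + 27.35 t − ½(9.8) t².
Solving 4.900 t² − 27.35 t − 121 = 0 gives t = [27.35 + √(27.35² + 4·4.900·121)] / 9.800 = 8.49 s.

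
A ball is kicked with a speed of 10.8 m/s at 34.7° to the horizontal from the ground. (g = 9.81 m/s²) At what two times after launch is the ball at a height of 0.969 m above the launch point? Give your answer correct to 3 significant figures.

v_y0 = 10.8 sin 34.7° = 6.148 m/s.
Set y = v_y0 t − ½ g t² = 0.969: 4.905 t² − 6.148 t + 0.969 = 0.
t = [6.148 ± √(37.80 − 19.01)] / 9.81 = (6.148 ± 4.335) / 9.81, giving t = 0.185 s or t = 1.07 s.
So the ball is at 0.969 m at t = 0.185 s (rising) and t = 1.07 s (falling).

0.185 s and 1.07 s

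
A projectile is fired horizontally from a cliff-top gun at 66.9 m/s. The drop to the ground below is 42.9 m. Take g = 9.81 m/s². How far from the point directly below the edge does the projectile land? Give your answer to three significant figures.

Initial vertical velocity is zero, so the fall time comes from h = ½ g t²: t = √(2 × 42.9 / 9.81) = 2.957 s.
Horizontal motion is uniform at 66.9 m/s, so x = 66.9 × 2.957 = 198 m.

198 m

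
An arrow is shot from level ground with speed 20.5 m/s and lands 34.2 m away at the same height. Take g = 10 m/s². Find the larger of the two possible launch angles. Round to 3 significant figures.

Level-ground range: R = v₀² sin(2θ)/g ⇒ sin 2θ = R g / v₀² = 34.2×10/20.5² = 0.8138.
2θ = arcsin(0.8138) = 54.47° or 180° − 54.47° = 125.53°.
So θ = 27.2° or θ = 62.8°.

62.8°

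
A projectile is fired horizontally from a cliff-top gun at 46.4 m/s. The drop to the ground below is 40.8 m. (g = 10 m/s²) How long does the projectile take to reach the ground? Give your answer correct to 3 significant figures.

The horizontal speed doesn't affect the fall. With v_y0 = 0, h = ½ g t².
t = √(2 × 40.8 / 10) = √8.160 = 2.86 s.

2.86 s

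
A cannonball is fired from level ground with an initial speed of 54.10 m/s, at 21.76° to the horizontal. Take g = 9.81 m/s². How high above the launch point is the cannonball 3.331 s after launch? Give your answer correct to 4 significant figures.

12.38 m

v_y0 = 54.10 sin 21.76° = 20.056 m/s.
y(t) = v_y0 t − ½ g t² = 20.056×3.331 − 4.905×3.331² = 12.38 m.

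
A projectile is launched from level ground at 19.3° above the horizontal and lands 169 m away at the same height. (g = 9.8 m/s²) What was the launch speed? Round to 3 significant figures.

51.5 m/s

On level ground, R = v₀² sin(2θ) / g, so v₀ = √(R g / sin 2θ).
sin(2 × 19.3°) = 0.6239.
v₀ = √(169 × 9.8 / 0.6239) = √2655 = 51.5 m/s.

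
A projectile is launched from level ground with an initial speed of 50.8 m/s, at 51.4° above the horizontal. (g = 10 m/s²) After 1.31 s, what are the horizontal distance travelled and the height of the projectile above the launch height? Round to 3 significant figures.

v_x = 50.8 cos 51.4° = 31.69 m/s; v_y0 = 50.8 sin 51.4° = 39.70 m/s.
x = v_x t = 31.69 × 1.31 = 41.5 m.
y = v_y0 t − ½ g t² = 39.70×1.31 − 5.000×1.31² = 43.4 m.

x = 41.5 m, y = 43.4 m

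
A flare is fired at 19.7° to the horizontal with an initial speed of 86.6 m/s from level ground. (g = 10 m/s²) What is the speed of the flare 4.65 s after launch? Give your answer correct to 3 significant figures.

83.3 m/s

v_x = 86.6 cos 19.7° = 81.53 m/s (constant).
v_y(t) = 86.6 sin 19.7° − g t = 29.19 − 10 × 4.65 = -17.31 m/s.
Speed = √(v_x² + v_y²) = √(6647 + 299.6) = 83.3 m/s.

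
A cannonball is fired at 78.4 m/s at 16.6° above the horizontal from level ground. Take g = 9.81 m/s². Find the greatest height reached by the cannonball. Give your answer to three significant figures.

25.6 m

Vertical component of launch velocity: v_y = 78.4 sin 16.6° = 22.40 m/s.
At the highest point the vertical velocity is zero, so v_y² = 2 g h_max.
h_max = (22.40)² / (2 × 9.81) = 501.8 / 19.62 = 25.6 m.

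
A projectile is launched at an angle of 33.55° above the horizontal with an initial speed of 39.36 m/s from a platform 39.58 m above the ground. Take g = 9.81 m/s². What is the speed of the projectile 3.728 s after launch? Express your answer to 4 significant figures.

v_x = 39.36 cos 33.55° = 32.803 m/s (constant).
v_y(t) = 39.36 sin 33.55° − g t = 21.753 − 9.81 × 3.728 = -14.819 m/s.
Speed = √(v_x² + v_y²) = √(1076.0 + 219.60) = 35.99 m/s.

35.99 m/s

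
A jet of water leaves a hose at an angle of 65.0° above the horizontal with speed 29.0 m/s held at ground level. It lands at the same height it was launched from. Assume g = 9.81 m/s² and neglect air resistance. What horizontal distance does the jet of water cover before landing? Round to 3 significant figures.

Components: v_x = 29.0 cos 65.0° = 12.26 m/s, v_y = 29.0 sin 65.0° = 26.28 m/s.
Time of flight (same landing height): t = 2 v_y / g = 2 × 26.28 / 9.81 = 5.358 s.
Range: R = v_x · t = 12.26 × 5.358 = 65.7 m.

65.7 m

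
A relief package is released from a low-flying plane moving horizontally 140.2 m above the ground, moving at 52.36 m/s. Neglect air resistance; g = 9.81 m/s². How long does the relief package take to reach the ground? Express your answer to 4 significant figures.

5.346 s

The horizontal speed doesn't affect the fall. With v_y0 = 0, h = ½ g t².
t = √(2 × 140.2 / 9.81) = √28.583 = 5.346 s.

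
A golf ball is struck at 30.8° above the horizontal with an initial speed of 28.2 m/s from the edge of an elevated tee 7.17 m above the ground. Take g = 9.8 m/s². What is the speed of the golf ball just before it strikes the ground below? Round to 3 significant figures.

v_x = 28.2 cos 30.8° = 24.22 m/s is unchanged throughout.
For the vertical component, v_y² = v_y0² + 2 g h = (14.44)² + 2×9.8×7.17 = 349.0, so |v_y| = 18.68 m/s.
Impact speed = √(v_x² + v_y²) = √(586.6 + 349.0) = 30.6 m/s.

30.6 m/s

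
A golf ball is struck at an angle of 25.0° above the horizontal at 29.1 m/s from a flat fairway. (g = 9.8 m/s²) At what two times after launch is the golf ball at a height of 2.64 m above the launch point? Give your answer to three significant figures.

v_y0 = 29.1 sin 25.0° = 12.30 m/s.
Set y = v_y0 t − ½ g t² = 2.64: 4.900 t² − 12.30 t + 2.64 = 0.
t = [12.30 ± √(151.3 − 51.74)] / 9.8 = (12.30 ± 9.978) / 9.8, giving t = 0.237 s or t = 2.27 s.
So the golf ball is at 2.64 m at t = 0.237 s (rising) and t = 2.27 s (falling).

0.237 s and 2.27 s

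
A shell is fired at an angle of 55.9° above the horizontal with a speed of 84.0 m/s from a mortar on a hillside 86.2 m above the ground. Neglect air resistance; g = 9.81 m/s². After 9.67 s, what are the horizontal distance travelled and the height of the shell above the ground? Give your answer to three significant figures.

x = 455 m, y = 300 m

v_x = 84.0 cos 55.9° = 47.09 m/s; v_y0 = 84.0 sin 55.9° = 69.56 m/s.
x = v_x t = 47.09 × 9.67 = 455 m.
y = 86.2 + v_y0 t − ½ g t² = 300 m.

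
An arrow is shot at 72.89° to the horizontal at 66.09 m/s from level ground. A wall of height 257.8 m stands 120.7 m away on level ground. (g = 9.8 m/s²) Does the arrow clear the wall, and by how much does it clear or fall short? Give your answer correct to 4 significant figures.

No — it falls 54.52 m short of clearing the wall.

v_x = 66.09 cos 72.89° = 19.444 m/s; v_y0 = 66.09 sin 72.89° = 63.165 m/s.
Time to reach the wall: t = 120.7 / 19.444 = 6.2076 s.
Height at that point: y = 63.165×6.2076 − 4.900×6.2076² = 203.28 m.
That is 257.8 − 203.28 = 54.52 m below the top of the wall, so the arrow does not clear it.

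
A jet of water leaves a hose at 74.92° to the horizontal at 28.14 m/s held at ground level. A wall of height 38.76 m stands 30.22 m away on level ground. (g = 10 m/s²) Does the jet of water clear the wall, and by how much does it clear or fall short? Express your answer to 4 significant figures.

v_x = 28.14 cos 74.92° = 7.3211 m/s; v_y0 = 28.14 sin 74.92° = 27.171 m/s.
Time to reach the wall: t = 30.22 / 7.3211 = 4.1278 s.
Height at that point: y = 27.171×4.1278 − 5.000×4.1278² = 26.963 m.
That is 38.76 − 26.963 = 11.80 m below the top of the wall, so the jet of water does not clear it.

No — it falls 11.80 m short of clearing the wall.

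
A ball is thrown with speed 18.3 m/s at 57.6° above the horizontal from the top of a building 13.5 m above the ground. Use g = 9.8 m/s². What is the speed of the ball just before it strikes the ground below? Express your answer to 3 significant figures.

24.5 m/s

v_x = 18.3 cos 57.6° = 9.806 m/s is unchanged throughout.
For the vertical component, v_y² = v_y0² + 2 g h = (15.45)² + 2×9.8×13.5 = 503.3, so |v_y| = 22.43 m/s.
Impact speed = √(v_x² + v_y²) = √(96.16 + 503.3) = 24.5 m/s.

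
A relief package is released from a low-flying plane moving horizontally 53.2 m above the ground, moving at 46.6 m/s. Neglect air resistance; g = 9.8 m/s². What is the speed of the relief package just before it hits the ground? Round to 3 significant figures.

56.7 m/s

Fall time: t = √(2 × 53.2 / 9.8) = 3.295 s.
At impact: v_x = 46.6 m/s (unchanged), v_y = g t = 9.8 × 3.295 = 32.29 m/s.
Speed = √(v_x² + v_y²) = √(2172 + 1043) = 56.7 m/s.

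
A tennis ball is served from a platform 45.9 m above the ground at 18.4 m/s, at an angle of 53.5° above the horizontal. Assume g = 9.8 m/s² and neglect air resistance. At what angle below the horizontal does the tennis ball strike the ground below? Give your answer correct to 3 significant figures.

71.9°

v_x = 18.4 cos 53.5° = 10.94 m/s.
At impact |v_y| = √(v_y0² + 2 g h) = √(14.79² + 2×9.8×45.9) = 33.44 m/s.
Angle below horizontal = arctan(|v_y| / v_x) = arctan(33.44 / 10.94) = 71.9°.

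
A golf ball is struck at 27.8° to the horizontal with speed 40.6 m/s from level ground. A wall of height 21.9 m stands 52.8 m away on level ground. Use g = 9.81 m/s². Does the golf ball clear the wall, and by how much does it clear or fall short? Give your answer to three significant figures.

v_x = 40.6 cos 27.8° = 35.91 m/s; v_y0 = 40.6 sin 27.8° = 18.94 m/s.
Time to reach the wall: t = 52.8 / 35.91 = 1.470 s.
Height at that point: y = 18.94×1.470 − 4.905×1.470² = 17.24 m.
That is 21.9 − 17.24 = 4.66 m below the top of the wall, so the golf ball does not clear it.

No — it falls 4.66 m short of clearing the wall.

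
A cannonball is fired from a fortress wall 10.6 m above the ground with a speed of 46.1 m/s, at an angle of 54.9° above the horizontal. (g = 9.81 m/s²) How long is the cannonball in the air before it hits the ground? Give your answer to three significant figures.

Vertical component: v_y = 46.1 sin 54.9° = 37.72 m/s.
Taking up as positive with launch at y = 10.6 m, landing at y = 0: 0 = 10.6 + 37.72 t − ½(9.81) t².
Solving 4.905 t² − 37.72 t − 10.6 = 0 gives t = [37.72 + √(37.72² + 4·4.905·10.6)] / 9.810 = 7.96 s.

7.96 s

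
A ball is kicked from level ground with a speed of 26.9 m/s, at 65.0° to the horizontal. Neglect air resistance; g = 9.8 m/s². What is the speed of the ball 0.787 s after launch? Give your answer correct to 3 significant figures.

20.2 m/s

v_x = 26.9 cos 65.0° = 11.37 m/s (constant).
v_y(t) = 26.9 sin 65.0° − g t = 24.38 − 9.8 × 0.787 = 16.67 m/s.
Speed = √(v_x² + v_y²) = √(129.3 + 277.9) = 20.2 m/s.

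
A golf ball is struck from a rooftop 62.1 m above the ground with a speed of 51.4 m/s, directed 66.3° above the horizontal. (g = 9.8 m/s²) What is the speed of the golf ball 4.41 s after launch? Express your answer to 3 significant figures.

v_x = 51.4 cos 66.3° = 20.66 m/s (constant).
v_y(t) = 51.4 sin 66.3° − g t = 47.07 − 9.8 × 4.41 = 3.852 m/s.
Speed = √(v_x² + v_y²) = √(426.8 + 14.84) = 21.0 m/s.

21.0 m/s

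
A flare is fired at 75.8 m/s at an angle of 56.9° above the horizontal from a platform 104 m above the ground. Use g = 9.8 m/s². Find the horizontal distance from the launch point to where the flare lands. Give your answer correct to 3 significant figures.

597 m

Components: v_x = 75.8 cos 56.9° = 41.39 m/s, v_y = 75.8 sin 56.9° = 63.50 m/s.
Vertical: 0 = 104 + 63.50 t − ½(9.8) t² ⇒ 4.900 t² − 63.50 t − 104 = 0.
t = [63.50 + √(4032 + 2038)] / 9.800 = 14.43 s.
Horizontal: R = v_x · t = 41.39 × 14.43 = 597 m.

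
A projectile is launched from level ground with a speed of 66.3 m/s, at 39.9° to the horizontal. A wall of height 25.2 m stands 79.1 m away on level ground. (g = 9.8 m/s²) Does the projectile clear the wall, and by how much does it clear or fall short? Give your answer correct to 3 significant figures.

v_x = 66.3 cos 39.9° = 50.86 m/s; v_y0 = 66.3 sin 39.9° = 42.53 m/s.
Time to reach the wall: t = 79.1 / 50.86 = 1.555 s.
Height at that point: y = 42.53×1.555 − 4.900×1.555² = 54.29 m.
That is 54.29 − 25.2 = 29.1 m above the top of the wall, so the projectile clears it.

Yes — it clears the wall by 29.1 m.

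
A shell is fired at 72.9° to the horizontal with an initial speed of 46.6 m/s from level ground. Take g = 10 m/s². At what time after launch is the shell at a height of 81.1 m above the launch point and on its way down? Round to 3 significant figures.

v_y0 = 46.6 sin 72.9° = 44.54 m/s.
Set y = v_y0 t − ½ g t² = 81.1: 5.000 t² − 44.54 t + 81.1 = 0.
t = [44.54 ± √(1984 − 1622)] / 10 = (44.54 ± 19.03) / 10, giving t = 2.55 s or t = 6.36 s.
On the way down corresponds to the larger root: t = 6.36 s.

6.36 s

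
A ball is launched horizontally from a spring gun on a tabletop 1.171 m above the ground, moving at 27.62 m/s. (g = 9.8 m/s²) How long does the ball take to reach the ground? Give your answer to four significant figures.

0.4889 s

The horizontal speed doesn't affect the fall. With v_y0 = 0, h = ½ g t².
t = √(2 × 1.171 / 9.8) = √0.23898 = 0.4889 s.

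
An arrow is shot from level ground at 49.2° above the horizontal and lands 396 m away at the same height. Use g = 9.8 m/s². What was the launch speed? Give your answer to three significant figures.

62.6 m/s

On level ground, R = v₀² sin(2θ) / g, so v₀ = √(R g / sin 2θ).
sin(2 × 49.2°) = 0.9893.
v₀ = √(396 × 9.8 / 0.9893) = √3923 = 62.6 m/s.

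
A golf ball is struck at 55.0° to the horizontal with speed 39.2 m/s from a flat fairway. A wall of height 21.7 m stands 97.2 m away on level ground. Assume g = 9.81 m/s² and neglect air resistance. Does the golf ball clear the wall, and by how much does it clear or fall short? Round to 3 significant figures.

v_x = 39.2 cos 55.0° = 22.48 m/s; v_y0 = 39.2 sin 55.0° = 32.11 m/s.
Time to reach the wall: t = 97.2 / 22.48 = 4.324 s.
Height at that point: y = 32.11×4.324 − 4.905×4.324² = 47.13 m.
That is 47.13 − 21.7 = 25.4 m above the top of the wall, so the golf ball clears it.

Yes — it clears the wall by 25.4 m.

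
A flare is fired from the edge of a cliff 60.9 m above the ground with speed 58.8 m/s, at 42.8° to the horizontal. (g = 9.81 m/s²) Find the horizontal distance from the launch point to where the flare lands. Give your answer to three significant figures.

408 m

Components: v_x = 58.8 cos 42.8° = 43.14 m/s, v_y = 58.8 sin 42.8° = 39.95 m/s.
Vertical: 0 = 60.9 + 39.95 t − ½(9.81) t² ⇒ 4.905 t² − 39.95 t − 60.9 = 0.
t = [39.95 + √(1596 + 1195)] / 9.810 = 9.458 s.
Horizontal: R = v_x · t = 43.14 × 9.458 = 408 m.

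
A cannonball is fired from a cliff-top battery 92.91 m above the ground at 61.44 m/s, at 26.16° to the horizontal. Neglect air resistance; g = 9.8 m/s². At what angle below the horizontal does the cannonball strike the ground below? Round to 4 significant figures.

42.51°

v_x = 61.44 cos 26.16° = 55.146 m/s.
At impact |v_y| = √(v_y0² + 2 g h) = √(27.088² + 2×9.8×92.91) = 50.545 m/s.
Angle below horizontal = arctan(|v_y| / v_x) = arctan(50.545 / 55.146) = 42.51°.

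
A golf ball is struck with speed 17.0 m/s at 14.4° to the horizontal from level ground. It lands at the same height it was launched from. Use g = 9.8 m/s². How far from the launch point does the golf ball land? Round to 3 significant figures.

For level ground, R = v₀² sin(2θ) / g.
sin(2 × 14.4°) = sin 28.80° = 0.4818.
R = (17.0)² × 0.4818 / 9.8 = 14.2 m.

14.2 m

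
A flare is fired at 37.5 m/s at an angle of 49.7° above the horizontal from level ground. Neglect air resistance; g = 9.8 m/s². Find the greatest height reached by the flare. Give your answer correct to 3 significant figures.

41.7 m

Vertical component of launch velocity: v_y = 37.5 sin 49.7° = 28.60 m/s.
At the highest point the vertical velocity is zero, so v_y² = 2 g h_max.
h_max = (28.60)² / (2 × 9.8) = 818.0 / 19.60 = 41.7 m.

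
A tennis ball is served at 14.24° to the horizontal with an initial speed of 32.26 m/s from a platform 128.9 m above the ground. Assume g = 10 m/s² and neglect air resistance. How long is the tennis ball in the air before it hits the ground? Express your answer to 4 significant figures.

5.933 s

Vertical component: v_y = 32.26 sin 14.24° = 7.9354 m/s.
Taking up as positive with launch at y = 128.9 m, landing at y = 0: 0 = 128.9 + 7.9354 t − ½(10) t².
Solving 5.000 t² − 7.9354 t − 128.9 = 0 gives t = [7.9354 + √(7.9354² + 4·5.000·128.9)] / 10.00 = 5.933 s.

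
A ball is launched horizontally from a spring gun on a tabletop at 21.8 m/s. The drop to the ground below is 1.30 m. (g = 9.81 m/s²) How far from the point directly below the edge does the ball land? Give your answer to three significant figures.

11.2 m

Initial vertical velocity is zero, so the fall time comes from h = ½ g t²: t = √(2 × 1.30 / 9.81) = 0.5148 s.
Horizontal motion is uniform at 21.8 m/s, so x = 21.8 × 0.5148 = 11.2 m.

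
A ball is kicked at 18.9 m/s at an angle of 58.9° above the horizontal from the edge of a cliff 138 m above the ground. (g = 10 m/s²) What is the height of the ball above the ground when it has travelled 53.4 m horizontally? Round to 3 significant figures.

v_x = 18.9 cos 58.9° = 9.762 m/s, v_y0 = 18.9 sin 58.9° = 16.18 m/s.
Time to reach x = 53.4 m: t = x / v_x = 53.4 / 9.762 = 5.470 s.
y = 138 + v_y0 t − ½ g t² = 138 + 16.18×5.470 − 5.000×5.470² = 76.9 m.

76.9 m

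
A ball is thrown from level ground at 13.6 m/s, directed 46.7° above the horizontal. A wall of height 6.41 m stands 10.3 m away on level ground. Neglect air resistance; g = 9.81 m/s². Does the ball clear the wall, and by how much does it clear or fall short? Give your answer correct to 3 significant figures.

v_x = 13.6 cos 46.7° = 9.327 m/s; v_y0 = 13.6 sin 46.7° = 9.898 m/s.
Time to reach the wall: t = 10.3 / 9.327 = 1.104 s.
Height at that point: y = 9.898×1.104 − 4.905×1.104² = 4.949 m.
That is 6.41 − 4.949 = 1.46 m below the top of the wall, so the ball does not clear it.

No — it falls 1.46 m short of clearing the wall.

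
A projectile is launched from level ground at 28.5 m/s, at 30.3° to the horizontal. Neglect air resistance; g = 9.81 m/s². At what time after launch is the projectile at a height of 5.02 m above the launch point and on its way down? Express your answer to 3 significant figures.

2.53 s

v_y0 = 28.5 sin 30.3° = 14.38 m/s.
Set y = v_y0 t − ½ g t² = 5.02: 4.905 t² − 14.38 t + 5.02 = 0.
t = [14.38 ± √(206.8 − 98.49)] / 9.81 = (14.38 ± 10.41) / 9.81, giving t = 0.405 s or t = 2.53 s.
On the way down corresponds to the larger root: t = 2.53 s.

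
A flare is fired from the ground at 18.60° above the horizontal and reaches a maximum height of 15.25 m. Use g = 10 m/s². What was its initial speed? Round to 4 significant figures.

54.75 m/s

At maximum height v_y = 0, so (v₀ sin θ)² = 2 g H.
v₀ sin 18.60° = √(2 × 10 × 15.25) = 17.464 m/s.
v₀ = 17.464 / sin 18.60° = 17.464 / 0.3190 = 54.75 m/s.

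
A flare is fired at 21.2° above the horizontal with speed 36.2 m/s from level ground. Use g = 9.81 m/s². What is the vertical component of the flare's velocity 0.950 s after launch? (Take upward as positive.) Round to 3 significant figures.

Initial vertical component: v_y0 = 36.2 sin 21.2° = 13.09 m/s.
v_y(t) = v_y0 − g t = 13.09 − 9.81 × 0.950 = 3.77 m/s.

3.77 m/s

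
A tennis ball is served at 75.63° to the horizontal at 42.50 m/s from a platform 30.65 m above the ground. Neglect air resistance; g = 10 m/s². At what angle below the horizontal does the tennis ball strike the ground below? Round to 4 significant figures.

v_x = 42.50 cos 75.63° = 10.548 m/s.
At impact |v_y| = √(v_y0² + 2 g h) = √(41.170² + 2×10×30.65) = 48.041 m/s.
Angle below horizontal = arctan(|v_y| / v_x) = arctan(48.041 / 10.548) = 77.62°.

77.62°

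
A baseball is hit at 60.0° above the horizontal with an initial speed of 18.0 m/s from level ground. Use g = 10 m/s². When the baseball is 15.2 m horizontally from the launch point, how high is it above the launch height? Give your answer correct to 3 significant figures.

v_x = 18.0 cos 60.0° = 9.000 m/s, v_y0 = 18.0 sin 60.0° = 15.59 m/s.
Time to reach x = 15.2 m: t = x / v_x = 15.2 / 9.000 = 1.689 s.
y = v_y0 t − ½ g t² = 15.59×1.689 − 5.000×1.689² = 12.1 m.

12.1 m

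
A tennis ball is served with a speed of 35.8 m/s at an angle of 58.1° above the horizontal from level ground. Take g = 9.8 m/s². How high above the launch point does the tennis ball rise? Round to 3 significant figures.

Vertical component of launch velocity: v_y = 35.8 sin 58.1° = 30.39 m/s.
At the highest point the vertical velocity is zero, so v_y² = 2 g h_max.
h_max = (30.39)² / (2 × 9.8) = 923.6 / 19.60 = 47.1 m.

47.1 m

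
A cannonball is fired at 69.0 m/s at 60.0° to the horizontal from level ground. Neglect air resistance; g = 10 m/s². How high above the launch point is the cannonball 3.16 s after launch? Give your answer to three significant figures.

139 m

v_y0 = 69.0 sin 60.0° = 59.76 m/s.
y(t) = v_y0 t − ½ g t² = 59.76×3.16 − 5.000×3.16² = 139 m.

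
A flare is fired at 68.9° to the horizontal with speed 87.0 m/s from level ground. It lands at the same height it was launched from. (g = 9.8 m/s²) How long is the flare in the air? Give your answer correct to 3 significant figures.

Vertical component: v_y = 87.0 sin 68.9° = 81.17 m/s.
For a projectile landing at launch height, time of flight is t = 2 v_y / g = 2 × 81.17 / 9.8 = 16.6 s.

16.6 s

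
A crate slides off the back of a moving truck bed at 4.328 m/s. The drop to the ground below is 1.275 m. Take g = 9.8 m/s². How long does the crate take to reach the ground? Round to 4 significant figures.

0.5101 s

The horizontal speed doesn't affect the fall. With v_y0 = 0, h = ½ g t².
t = √(2 × 1.275 / 9.8) = √0.26020 = 0.5101 s.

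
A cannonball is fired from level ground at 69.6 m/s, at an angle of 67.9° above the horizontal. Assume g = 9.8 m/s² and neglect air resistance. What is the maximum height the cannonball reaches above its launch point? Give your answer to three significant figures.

212 m

Vertical component of launch velocity: v_y = 69.6 sin 67.9° = 64.49 m/s.
At the highest point the vertical velocity is zero, so v_y² = 2 g h_max.
h_max = (64.49)² / (2 × 9.8) = 4159 / 19.60 = 212 m.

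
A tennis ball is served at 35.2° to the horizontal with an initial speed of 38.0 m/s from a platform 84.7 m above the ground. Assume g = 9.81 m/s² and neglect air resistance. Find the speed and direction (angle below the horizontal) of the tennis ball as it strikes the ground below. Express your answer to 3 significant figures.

55.7 m/s at 56.1° below the horizontal

v_x = 38.0 cos 35.2° = 31.05 m/s (constant).
|v_y| at impact = √((21.90)² + 2×9.81×84.7) = 46.28 m/s.
Speed = √(31.05² + 46.28²) = 55.7 m/s; angle = arctan(46.28/31.05) = 56.1° below horizontal.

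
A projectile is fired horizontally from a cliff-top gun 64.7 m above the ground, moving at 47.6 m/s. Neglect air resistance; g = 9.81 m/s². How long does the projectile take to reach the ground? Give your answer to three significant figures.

3.63 s

The horizontal speed doesn't affect the fall. With v_y0 = 0, h = ½ g t².
t = √(2 × 64.7 / 9.81) = √13.19 = 3.63 s.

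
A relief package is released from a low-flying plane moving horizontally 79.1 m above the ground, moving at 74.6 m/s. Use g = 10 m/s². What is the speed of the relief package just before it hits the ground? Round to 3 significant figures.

Fall time: t = √(2 × 79.1 / 10) = 3.977 s.
At impact: v_x = 74.6 m/s (unchanged), v_y = g t = 10 × 3.977 = 39.77 m/s.
Speed = √(v_x² + v_y²) = √(5565 + 1582) = 84.5 m/s.

84.5 m/s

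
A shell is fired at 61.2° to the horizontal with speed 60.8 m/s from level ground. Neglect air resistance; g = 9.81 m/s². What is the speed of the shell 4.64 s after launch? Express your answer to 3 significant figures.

30.3 m/s

v_x = 60.8 cos 61.2° = 29.29 m/s (constant).
v_y(t) = 60.8 sin 61.2° − g t = 53.28 − 9.81 × 4.64 = 7.762 m/s.
Speed = √(v_x² + v_y²) = √(857.9 + 60.25) = 30.3 m/s.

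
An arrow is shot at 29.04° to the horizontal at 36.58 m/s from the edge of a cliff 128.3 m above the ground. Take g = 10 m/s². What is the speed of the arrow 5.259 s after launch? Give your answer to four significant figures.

v_x = 36.58 cos 29.04° = 31.981 m/s (constant).
v_y(t) = 36.58 sin 29.04° − g t = 17.757 − 10 × 5.259 = -34.833 m/s.
Speed = √(v_x² + v_y²) = √(1022.8 + 1213.3) = 47.29 m/s.

47.29 m/s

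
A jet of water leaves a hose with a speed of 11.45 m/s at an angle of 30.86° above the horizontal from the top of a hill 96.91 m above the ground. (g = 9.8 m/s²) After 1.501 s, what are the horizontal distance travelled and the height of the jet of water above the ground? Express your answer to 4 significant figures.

x = 14.75 m, y = 94.69 m

v_x = 11.45 cos 30.86° = 9.8289 m/s; v_y0 = 11.45 sin 30.86° = 5.8732 m/s.
x = v_x t = 9.8289 × 1.501 = 14.75 m.
y = 96.91 + v_y0 t − ½ g t² = 94.69 m.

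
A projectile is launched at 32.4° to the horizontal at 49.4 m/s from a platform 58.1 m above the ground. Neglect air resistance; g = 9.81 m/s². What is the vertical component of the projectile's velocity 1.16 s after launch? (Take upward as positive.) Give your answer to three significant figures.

Initial vertical component: v_y0 = 49.4 sin 32.4° = 26.47 m/s.
v_y(t) = v_y0 − g t = 26.47 − 9.81 × 1.16 = 15.1 m/s.

15.1 m/s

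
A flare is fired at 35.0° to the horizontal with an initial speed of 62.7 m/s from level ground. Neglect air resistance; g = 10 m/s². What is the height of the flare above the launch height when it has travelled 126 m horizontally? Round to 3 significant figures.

v_x = 62.7 cos 35.0° = 51.36 m/s, v_y0 = 62.7 sin 35.0° = 35.96 m/s.
Time to reach x = 126 m: t = x / v_x = 126 / 51.36 = 2.453 s.
y = v_y0 t − ½ g t² = 35.96×2.453 − 5.000×2.453² = 58.1 m.

58.1 m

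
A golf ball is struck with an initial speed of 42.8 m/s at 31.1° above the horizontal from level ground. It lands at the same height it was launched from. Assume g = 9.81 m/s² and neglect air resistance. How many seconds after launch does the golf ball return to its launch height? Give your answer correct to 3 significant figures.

4.51 s

Vertical component: v_y = 42.8 sin 31.1° = 22.11 m/s.
For a projectile landing at launch height, time of flight is t = 2 v_y / g = 2 × 22.11 / 9.81 = 4.51 s.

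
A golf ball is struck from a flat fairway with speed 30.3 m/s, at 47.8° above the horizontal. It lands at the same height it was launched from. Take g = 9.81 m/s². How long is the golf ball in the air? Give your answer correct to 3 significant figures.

Vertical component: v_y = 30.3 sin 47.8° = 22.45 m/s.
For a projectile landing at launch height, time of flight is t = 2 v_y / g = 2 × 22.45 / 9.81 = 4.58 s.

4.58 s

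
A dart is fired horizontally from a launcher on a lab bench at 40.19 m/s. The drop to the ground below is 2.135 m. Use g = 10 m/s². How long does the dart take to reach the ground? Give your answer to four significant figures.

The horizontal speed doesn't affect the fall. With v_y0 = 0, h = ½ g t².
t = √(2 × 2.135 / 10) = √0.42700 = 0.6535 s.

0.6535 s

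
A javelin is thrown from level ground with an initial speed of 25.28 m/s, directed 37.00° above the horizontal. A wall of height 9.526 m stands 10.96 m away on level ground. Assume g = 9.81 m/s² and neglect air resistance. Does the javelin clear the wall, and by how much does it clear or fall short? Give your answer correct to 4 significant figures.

No — it falls 2.713 m short of clearing the wall.

v_x = 25.28 cos 37.00° = 20.190 m/s; v_y0 = 25.28 sin 37.00° = 15.214 m/s.
Time to reach the wall: t = 10.96 / 20.190 = 0.54284 s.
Height at that point: y = 15.214×0.54284 − 4.905×0.54284² = 6.8134 m.
That is 9.526 − 6.8134 = 2.713 m below the top of the wall, so the javelin does not clear it.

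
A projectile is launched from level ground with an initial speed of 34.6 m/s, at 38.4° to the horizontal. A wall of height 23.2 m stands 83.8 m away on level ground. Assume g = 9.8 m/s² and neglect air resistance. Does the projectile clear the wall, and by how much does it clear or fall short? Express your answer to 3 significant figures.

No — it falls 3.58 m short of clearing the wall.

v_x = 34.6 cos 38.4° = 27.12 m/s; v_y0 = 34.6 sin 38.4° = 21.49 m/s.
Time to reach the wall: t = 83.8 / 27.12 = 3.090 s.
Height at that point: y = 21.49×3.090 − 4.900×3.090² = 19.62 m.
That is 23.2 − 19.62 = 3.58 m below the top of the wall, so the projectile does not clear it.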